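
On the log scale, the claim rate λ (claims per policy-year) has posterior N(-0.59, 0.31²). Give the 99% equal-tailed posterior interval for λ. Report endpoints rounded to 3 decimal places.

[0.249, 1.232]

On the log scale the 99% interval is -0.59 ± 2.576 × 0.31 = [-1.3885, 0.2085].
Exponentiate: [e^-1.3885, e^0.2085] = [0.249, 1.232].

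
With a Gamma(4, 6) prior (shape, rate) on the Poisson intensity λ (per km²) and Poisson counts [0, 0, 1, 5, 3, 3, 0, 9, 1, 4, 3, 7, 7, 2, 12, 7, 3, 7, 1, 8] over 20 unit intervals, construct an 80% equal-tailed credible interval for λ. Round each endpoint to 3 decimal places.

[2.895, 3.813]

Posterior: Gamma(4+83, 6+20) = Gamma(87, 26) (shape, rate).
Equal-tailed 80% interval: Gamma(87, 26) quantiles at 0.1 and 0.9.
Posterior mean ≈ 3.346, SD ≈ 0.359; a Normal approximation gives roughly [2.886, 3.806].
Exact: lower = 2.895; upper = 3.813.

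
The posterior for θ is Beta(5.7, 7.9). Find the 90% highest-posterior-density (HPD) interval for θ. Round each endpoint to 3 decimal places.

[0.205, 0.630]

The posterior is unimodal and skewed, so the HPD interval has equal density at both endpoints and is the shortest 90% interval.
Solving f(0.205) = f(0.630) with F(0.630) − F(0.205) = 0.90 gives [0.205, 0.630].
For comparison, the equal-tailed interval is [0.213, 0.639]; the HPD is narrower and shifted toward the mode.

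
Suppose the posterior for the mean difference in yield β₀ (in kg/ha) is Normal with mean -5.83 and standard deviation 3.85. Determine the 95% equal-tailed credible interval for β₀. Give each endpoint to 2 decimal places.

The posterior is symmetric, so the 95% equal-tailed interval is β₀ = -5.83 ± z·3.85 with z = 1.960.
Half-width: 1.960 × 3.85 = 7.55.
-5.83 − 7.55 = -13.38; -5.83 + 7.55 = 1.72.

[-13.38, 1.72]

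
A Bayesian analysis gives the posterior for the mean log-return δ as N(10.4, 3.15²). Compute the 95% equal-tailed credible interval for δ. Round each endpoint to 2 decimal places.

The posterior is symmetric, so the 95% equal-tailed interval is δ = 10.4 ± z·3.15 with z = 1.960.
Half-width: 1.960 × 3.15 = 6.17.
10.4 − 6.17 = 4.23; 10.4 + 6.17 = 16.57.

[4.23, 16.57]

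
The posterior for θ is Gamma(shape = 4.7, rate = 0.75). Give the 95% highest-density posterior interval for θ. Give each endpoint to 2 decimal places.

The posterior is unimodal and skewed, so the HPD interval has equal density at both endpoints and is the shortest 95% interval.
Solving f(1.40) = f(11.99) with F(11.99) − F(1.40) = 0.95 gives [1.40, 11.99].
For comparison, the equal-tailed interval is [1.94, 13.07]; the HPD is narrower and shifted toward the mode.

[1.40, 11.99]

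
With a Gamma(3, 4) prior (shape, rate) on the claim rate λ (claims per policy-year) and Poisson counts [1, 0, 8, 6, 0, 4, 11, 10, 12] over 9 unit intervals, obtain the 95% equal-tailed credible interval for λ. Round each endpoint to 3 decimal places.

[3.187, 5.420]

Posterior: Gamma(3+52, 4+9) = Gamma(55, 13) (shape, rate).
Equal-tailed 95% interval: Gamma(55, 13) quantiles at 0.025 and 0.975.
Posterior mean ≈ 4.231, SD ≈ 0.570; a Normal approximation gives roughly [3.113, 5.349].
Exact: lower = 3.187; upper = 5.420.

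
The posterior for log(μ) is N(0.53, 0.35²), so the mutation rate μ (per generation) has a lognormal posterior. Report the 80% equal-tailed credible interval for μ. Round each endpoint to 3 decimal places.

On the log scale the 80% interval is 0.53 ± 1.282 × 0.35 = [0.0815, 0.9785].
Exponentiate: [e^0.0815, e^0.9785] = [1.085, 2.661].

[1.085, 2.661]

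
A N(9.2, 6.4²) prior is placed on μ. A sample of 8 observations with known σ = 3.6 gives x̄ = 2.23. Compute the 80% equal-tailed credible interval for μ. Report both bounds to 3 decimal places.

[0.895, 4.095]

Posterior precision = 1/6.4² + 8/3.6² = 0.0244 + 0.6173 = 0.6417, so posterior SD = 1.2483.
Posterior mean = (9.2/6.4² + 8·2.23/3.6²) / 0.6417 = 2.4952.
Interval: 2.4952 ± 1.282 × 1.2483 → [0.895, 4.095].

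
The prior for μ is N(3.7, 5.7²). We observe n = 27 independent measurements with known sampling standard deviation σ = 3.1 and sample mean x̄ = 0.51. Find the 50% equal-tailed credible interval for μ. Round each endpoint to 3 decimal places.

Posterior precision = 1/5.7² + 27/3.1² = 0.0308 + 2.8096 = 2.8404, so posterior SD = 0.5934.
Posterior mean = (3.7/5.7² + 27·0.51/3.1²) / 2.8404 = 0.5446.
Interval: 0.5446 ± 0.674 × 0.5934 → [0.144, 0.945].

[0.144, 0.945]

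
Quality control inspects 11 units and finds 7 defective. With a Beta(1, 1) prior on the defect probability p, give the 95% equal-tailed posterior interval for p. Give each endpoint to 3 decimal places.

[0.349, 0.848]

Posterior: Beta(1+7, 1+4) = Beta(8, 5).
Equal-tailed 95% interval: the 0.025 and 0.975 quantiles of Beta(8, 5).
Posterior mean ≈ 0.615, SD ≈ 0.130; a Normal approximation gives roughly [0.361, 0.870].
Exact: F⁻¹(0.025) = 0.349; F⁻¹(0.975) = 0.848.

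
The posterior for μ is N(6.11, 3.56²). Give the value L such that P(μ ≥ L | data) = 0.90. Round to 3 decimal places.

Need L with P(μ ≥ L) = 0.90: L = 6.11 − z_{0.1}·3.56.
z = 1.282; L = 6.11 − 1.282 × 3.56 = 1.548.

1.548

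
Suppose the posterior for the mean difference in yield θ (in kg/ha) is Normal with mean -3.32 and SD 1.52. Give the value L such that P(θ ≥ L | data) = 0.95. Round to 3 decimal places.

Need L with P(θ ≥ L) = 0.95: L = -3.32 − z_{0.05}·1.52.
z = 1.645; L = -3.32 − 1.645 × 1.52 = -5.820.

-5.820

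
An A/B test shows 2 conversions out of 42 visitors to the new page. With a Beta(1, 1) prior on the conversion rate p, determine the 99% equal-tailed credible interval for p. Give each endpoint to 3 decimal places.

[0.008, 0.198]

Posterior: Beta(1+2, 1+40) = Beta(3, 41).
Equal-tailed 99% interval: the 0.005 and 0.995 quantiles of Beta(3, 41).
Posterior mean ≈ 0.068, SD ≈ 0.038; a Normal approximation gives roughly [-0.029, 0.165].
Exact: F⁻¹(0.005) = 0.008; F⁻¹(0.995) = 0.198.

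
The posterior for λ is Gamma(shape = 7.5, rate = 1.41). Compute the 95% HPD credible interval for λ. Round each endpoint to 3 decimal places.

[1.886, 9.185]

The posterior is unimodal and skewed, so the HPD interval has equal density at both endpoints and is the shortest 95% interval.
Solving f(1.886) = f(9.185) with F(9.185) − F(1.886) = 0.95 gives [1.886, 9.185].
For comparison, the equal-tailed interval is [2.221, 9.748]; the HPD is narrower and shifted toward the mode.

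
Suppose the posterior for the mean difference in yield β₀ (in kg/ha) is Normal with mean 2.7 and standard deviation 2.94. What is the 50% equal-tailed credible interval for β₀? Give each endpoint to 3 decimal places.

[0.717, 4.683]

The posterior is symmetric, so the 50% equal-tailed interval is β₀ = 2.7 ± z·2.94 with z = 0.674.
Half-width: 0.674 × 2.94 = 1.983.
2.7 − 1.983 = 0.717; 2.7 + 1.983 = 4.683.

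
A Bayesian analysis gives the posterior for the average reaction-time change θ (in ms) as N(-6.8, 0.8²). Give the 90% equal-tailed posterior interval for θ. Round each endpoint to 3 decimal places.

[-8.116, -5.484]

The posterior is symmetric, so the 90% equal-tailed interval is θ = -6.8 ± z·0.8 with z = 1.645.
Half-width: 1.645 × 0.8 = 1.316.
-6.8 − 1.316 = -8.116; -6.8 + 1.316 = -5.484.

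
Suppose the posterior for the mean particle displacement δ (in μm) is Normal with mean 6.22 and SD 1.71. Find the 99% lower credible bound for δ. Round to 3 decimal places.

2.242

Need L with P(δ ≥ L) = 0.99: L = 6.22 − z_{0.01}·1.71.
z = 2.326; L = 6.22 − 2.326 × 1.71 = 2.242.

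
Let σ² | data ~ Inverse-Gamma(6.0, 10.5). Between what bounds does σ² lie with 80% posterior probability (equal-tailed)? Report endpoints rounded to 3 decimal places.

Inverse-Gamma(6.0, 10.5) quantiles: F⁻¹(0.1) and F⁻¹(0.9).
Equivalently, 1/σ² ~ Gamma(6.0, rate = 10.5); invert its 0.9 and 0.1 quantiles.
Posterior mean ≈ 2.100, SD ≈ 1.050; a Normal approximation gives roughly [0.754, 3.446].
Exact: lower = 1.132; upper = 3.331.

[1.132, 3.331]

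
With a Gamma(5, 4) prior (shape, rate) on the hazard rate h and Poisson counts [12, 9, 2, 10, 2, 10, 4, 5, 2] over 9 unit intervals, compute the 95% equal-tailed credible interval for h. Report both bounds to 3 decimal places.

Posterior: Gamma(5+56, 4+9) = Gamma(61, 13) (shape, rate).
Equal-tailed 95% interval: Gamma(61, 13) quantiles at 0.025 and 0.975.
Posterior mean ≈ 4.692, SD ≈ 0.601; a Normal approximation gives roughly [3.515, 5.870].
Exact: lower = 3.589; upper = 5.941.

[3.589, 5.941]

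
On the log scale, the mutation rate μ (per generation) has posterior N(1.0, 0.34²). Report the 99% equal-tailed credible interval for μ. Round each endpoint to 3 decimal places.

On the log scale the 99% interval is 1.0 ± 2.576 × 0.34 = [0.1242, 1.8758].
Exponentiate: [e^0.1242, e^1.8758] = [1.132, 6.526].

[1.132, 6.526]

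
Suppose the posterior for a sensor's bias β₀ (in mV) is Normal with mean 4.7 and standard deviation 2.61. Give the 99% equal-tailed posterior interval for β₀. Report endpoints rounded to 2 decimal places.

[-2.02, 11.42]

The posterior is symmetric, so the 99% equal-tailed interval is β₀ = 4.7 ± z·2.61 with z = 2.576.
Half-width: 2.576 × 2.61 = 6.72.
4.7 − 6.72 = -2.02; 4.7 + 6.72 = 11.42.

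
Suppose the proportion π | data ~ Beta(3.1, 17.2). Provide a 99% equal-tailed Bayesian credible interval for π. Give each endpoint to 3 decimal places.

[0.020, 0.405]

Posterior: Beta(3.1, 17.2).
Equal-tailed 99% interval: the 0.005 and 0.995 quantiles of Beta(3.1, 17.2).
Posterior mean ≈ 0.153, SD ≈ 0.078; a Normal approximation gives roughly [-0.048, 0.353].
Exact: F⁻¹(0.005) = 0.020; F⁻¹(0.995) = 0.405.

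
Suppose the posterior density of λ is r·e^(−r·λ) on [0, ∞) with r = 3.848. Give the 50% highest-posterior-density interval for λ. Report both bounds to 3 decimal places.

[0.000, 0.180]

The exponential density is strictly decreasing on [0, ∞), so the HPD interval is anchored at 0: [0, q] with P(λ ≤ q) = 0.50.
q = −ln(1 − 0.50) / 3.848 = 0.6931 / 3.848 = 0.180.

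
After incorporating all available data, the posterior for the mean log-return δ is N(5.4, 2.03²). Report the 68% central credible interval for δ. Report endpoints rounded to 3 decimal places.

The posterior is symmetric, so the 68% equal-tailed interval is δ = 5.4 ± z·2.03 with z = 0.994.
Half-width: 0.994 × 2.03 = 2.019.
5.4 − 2.019 = 3.381; 5.4 + 2.019 = 7.419.

[3.381, 7.419]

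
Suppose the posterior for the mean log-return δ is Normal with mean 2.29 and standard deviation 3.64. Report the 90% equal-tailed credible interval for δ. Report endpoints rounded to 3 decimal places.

[-3.697, 8.277]

The posterior is symmetric, so the 90% equal-tailed interval is δ = 2.29 ± z·3.64 with z = 1.645.
Half-width: 1.645 × 3.64 = 5.987.
2.29 − 5.987 = -3.697; 2.29 + 5.987 = 8.277.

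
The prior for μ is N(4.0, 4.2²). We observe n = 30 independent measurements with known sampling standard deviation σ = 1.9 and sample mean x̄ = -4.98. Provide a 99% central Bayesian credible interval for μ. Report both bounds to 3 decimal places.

[-5.810, -4.029]

Posterior precision = 1/4.2² + 30/1.9² = 0.0567 + 8.3102 = 8.3669, so posterior SD = 0.3457.
Posterior mean = (4.0/4.2² + 30·-4.98/1.9²) / 8.3669 = -4.9192.
Interval: -4.9192 ± 2.576 × 0.3457 → [-5.810, -4.029].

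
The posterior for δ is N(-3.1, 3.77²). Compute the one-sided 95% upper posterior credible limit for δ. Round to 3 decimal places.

3.101

Need U with P(δ ≤ U) = 0.95: U = -3.1 + z_{0.05}·3.77.
z = 1.645; U = -3.1 + 1.645 × 3.77 = 3.101.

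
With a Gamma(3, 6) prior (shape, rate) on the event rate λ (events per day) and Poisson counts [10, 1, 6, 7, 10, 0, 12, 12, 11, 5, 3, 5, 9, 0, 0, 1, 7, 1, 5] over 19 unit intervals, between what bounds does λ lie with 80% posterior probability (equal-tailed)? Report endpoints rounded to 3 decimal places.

[3.797, 4.861]

Posterior: Gamma(3+105, 6+19) = Gamma(108, 25) (shape, rate).
Equal-tailed 80% interval: Gamma(108, 25) quantiles at 0.1 and 0.9.
Posterior mean ≈ 4.320, SD ≈ 0.416; a Normal approximation gives roughly [3.787, 4.853].
Exact: lower = 3.797; upper = 4.861.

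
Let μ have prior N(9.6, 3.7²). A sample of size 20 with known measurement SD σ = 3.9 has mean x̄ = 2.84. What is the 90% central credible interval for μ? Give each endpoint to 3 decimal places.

Posterior precision = 1/3.7² + 20/3.9² = 0.0730 + 1.3149 = 1.3880, so posterior SD = 0.8488.
Posterior mean = (9.6/3.7² + 20·2.84/3.9²) / 1.3880 = 3.1958.
Interval: 3.1958 ± 1.645 × 0.8488 → [1.800, 4.592].

[1.800, 4.592]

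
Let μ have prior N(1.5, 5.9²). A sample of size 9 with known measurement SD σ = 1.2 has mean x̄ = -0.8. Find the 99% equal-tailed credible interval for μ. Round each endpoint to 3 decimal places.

[-1.817, 0.238]

Posterior precision = 1/5.9² + 9/1.2² = 0.0287 + 6.2500 = 6.2787, so posterior SD = 0.3991.
Posterior mean = (1.5/5.9² + 9·-0.8/1.2²) / 6.2787 = -0.7895.
Interval: -0.7895 ± 2.576 × 0.3991 → [-1.817, 0.238].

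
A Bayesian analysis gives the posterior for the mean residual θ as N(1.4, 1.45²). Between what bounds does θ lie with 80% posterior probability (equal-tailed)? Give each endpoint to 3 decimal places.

The posterior is symmetric, so the 80% equal-tailed interval is θ = 1.4 ± z·1.45 with z = 1.282.
Half-width: 1.282 × 1.45 = 1.858.
1.4 − 1.858 = -0.458; 1.4 + 1.858 = 3.258.

[-0.458, 3.258]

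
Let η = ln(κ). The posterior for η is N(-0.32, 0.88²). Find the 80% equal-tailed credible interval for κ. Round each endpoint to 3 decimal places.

On the log scale the 80% interval is -0.32 ± 1.282 × 0.88 = [-1.4478, 0.8078].
Exponentiate: [e^-1.4478, e^0.8078] = [0.235, 2.243].

[0.235, 2.243]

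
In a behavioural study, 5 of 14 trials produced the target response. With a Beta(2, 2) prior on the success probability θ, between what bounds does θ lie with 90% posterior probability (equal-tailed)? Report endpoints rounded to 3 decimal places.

Posterior: Beta(2+5, 2+9) = Beta(7, 11).
Equal-tailed 90% interval: the 0.05 and 0.95 quantiles of Beta(7, 11).
Posterior mean ≈ 0.389, SD ≈ 0.112; a Normal approximation gives roughly [0.205, 0.573].
Exact: F⁻¹(0.05) = 0.212; F⁻¹(0.95) = 0.580.

[0.212, 0.580]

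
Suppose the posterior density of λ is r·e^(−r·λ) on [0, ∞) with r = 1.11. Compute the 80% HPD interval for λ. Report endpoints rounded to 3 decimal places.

[0.000, 1.450]

The exponential density is strictly decreasing on [0, ∞), so the HPD interval is anchored at 0: [0, q] with P(λ ≤ q) = 0.80.
q = −ln(1 − 0.80) / 1.11 = 1.6094 / 1.11 = 1.450.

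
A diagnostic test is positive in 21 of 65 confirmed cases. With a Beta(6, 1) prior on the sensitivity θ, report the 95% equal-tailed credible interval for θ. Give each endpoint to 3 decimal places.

[0.268, 0.489]

Posterior: Beta(6+21, 1+44) = Beta(27, 45).
Equal-tailed 95% interval: the 0.025 and 0.975 quantiles of Beta(27, 45).
Posterior mean ≈ 0.375, SD ≈ 0.057; a Normal approximation gives roughly [0.264, 0.486].
Exact: F⁻¹(0.025) = 0.268; F⁻¹(0.975) = 0.489.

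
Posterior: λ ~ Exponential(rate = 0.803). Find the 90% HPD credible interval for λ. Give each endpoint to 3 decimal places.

[0.000, 2.867]

The exponential density is strictly decreasing on [0, ∞), so the HPD interval is anchored at 0: [0, q] with P(λ ≤ q) = 0.90.
q = −ln(1 − 0.90) / 0.803 = 2.3026 / 0.803 = 2.867.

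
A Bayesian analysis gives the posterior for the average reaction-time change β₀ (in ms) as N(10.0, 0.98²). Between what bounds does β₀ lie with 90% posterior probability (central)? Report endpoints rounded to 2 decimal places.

The posterior is symmetric, so the 90% equal-tailed interval is β₀ = 10.0 ± z·0.98 with z = 1.645.
Half-width: 1.645 × 0.98 = 1.61.
10.0 − 1.61 = 8.39; 10.0 + 1.61 = 11.61.

[8.39, 11.61]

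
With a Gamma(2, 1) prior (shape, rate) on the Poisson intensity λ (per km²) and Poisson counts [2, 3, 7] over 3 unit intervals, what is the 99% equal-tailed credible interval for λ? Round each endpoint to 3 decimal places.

[1.558, 6.374]

Posterior: Gamma(2+12, 1+3) = Gamma(14, 4) (shape, rate).
Equal-tailed 99% interval: Gamma(14, 4) quantiles at 0.005 and 0.995.
Posterior mean ≈ 3.500, SD ≈ 0.935; a Normal approximation gives roughly [1.091, 5.909].
Exact: lower = 1.558; upper = 6.374.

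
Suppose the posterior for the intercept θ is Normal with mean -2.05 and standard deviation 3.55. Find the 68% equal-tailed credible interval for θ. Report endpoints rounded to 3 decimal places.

[-5.580, 1.480]

The posterior is symmetric, so the 68% equal-tailed interval is θ = -2.05 ± z·3.55 with z = 0.994.
Half-width: 0.994 × 3.55 = 3.530.
-2.05 − 3.530 = -5.580; -2.05 + 3.530 = 1.480.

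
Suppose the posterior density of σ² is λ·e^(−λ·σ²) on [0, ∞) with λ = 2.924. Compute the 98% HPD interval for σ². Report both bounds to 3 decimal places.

The exponential density is strictly decreasing on [0, ∞), so the HPD interval is anchored at 0: [0, q] with P(σ² ≤ q) = 0.98.
q = −ln(1 − 0.98) / 2.924 = 3.9120 / 2.924 = 1.338.

[0.000, 1.338]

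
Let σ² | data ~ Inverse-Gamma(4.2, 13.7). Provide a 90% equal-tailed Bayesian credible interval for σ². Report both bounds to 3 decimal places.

[1.705, 9.236]

Inverse-Gamma(4.2, 13.7) quantiles: F⁻¹(0.05) and F⁻¹(0.95).
Equivalently, 1/σ² ~ Gamma(4.2, rate = 13.7); invert its 0.95 and 0.05 quantiles.
Posterior mean ≈ 4.281, SD ≈ 2.886; a Normal approximation gives roughly [-0.466, 9.029].
Exact: lower = 1.705; upper = 9.236.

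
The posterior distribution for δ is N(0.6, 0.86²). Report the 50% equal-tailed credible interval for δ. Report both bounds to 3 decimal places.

The posterior is symmetric, so the 50% equal-tailed interval is δ = 0.6 ± z·0.86 with z = 0.674.
Half-width: 0.674 × 0.86 = 0.580.
0.6 − 0.580 = 0.020; 0.6 + 0.580 = 1.180.

[0.020, 1.180]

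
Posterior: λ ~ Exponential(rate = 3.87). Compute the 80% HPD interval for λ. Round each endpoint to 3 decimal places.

The exponential density is strictly decreasing on [0, ∞), so the HPD interval is anchored at 0: [0, q] with P(λ ≤ q) = 0.80.
q = −ln(1 − 0.80) / 3.87 = 1.6094 / 3.87 = 0.416.

[0.000, 0.416]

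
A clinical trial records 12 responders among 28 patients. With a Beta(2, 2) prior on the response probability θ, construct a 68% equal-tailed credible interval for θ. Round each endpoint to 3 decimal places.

Posterior: Beta(2+12, 2+16) = Beta(14, 18).
Equal-tailed 68% interval: the 0.16 and 0.84 quantiles of Beta(14, 18).
Posterior mean ≈ 0.438, SD ≈ 0.086; a Normal approximation gives roughly [0.352, 0.523].
Exact: F⁻¹(0.16) = 0.350; F⁻¹(0.84) = 0.525.

[0.350, 0.525]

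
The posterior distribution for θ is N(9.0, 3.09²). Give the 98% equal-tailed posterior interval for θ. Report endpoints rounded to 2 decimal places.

[1.81, 16.19]

The posterior is symmetric, so the 98% equal-tailed interval is θ = 9.0 ± z·3.09 with z = 2.326.
Half-width: 2.326 × 3.09 = 7.19.
9.0 − 7.19 = 1.81; 9.0 + 7.19 = 16.19.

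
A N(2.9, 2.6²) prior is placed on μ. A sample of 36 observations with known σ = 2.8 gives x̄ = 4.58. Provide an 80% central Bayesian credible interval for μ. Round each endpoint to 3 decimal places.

[3.939, 5.116]

Posterior precision = 1/2.6² + 36/2.8² = 0.1479 + 4.5918 = 4.7398, so posterior SD = 0.4593.
Posterior mean = (2.9/2.6² + 36·4.58/2.8²) / 4.7398 = 4.5276.
Interval: 4.5276 ± 1.282 × 0.4593 → [3.939, 5.116].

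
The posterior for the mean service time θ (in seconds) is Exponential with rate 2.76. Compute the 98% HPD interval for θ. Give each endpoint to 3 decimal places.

[0.000, 1.417]

The exponential density is strictly decreasing on [0, ∞), so the HPD interval is anchored at 0: [0, q] with P(θ ≤ q) = 0.98.
q = −ln(1 − 0.98) / 2.76 = 3.9120 / 2.76 = 1.417.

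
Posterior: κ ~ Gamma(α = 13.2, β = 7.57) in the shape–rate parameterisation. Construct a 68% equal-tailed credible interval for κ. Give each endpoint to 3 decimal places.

Posterior: Gamma(shape 13.2, rate 7.57).
Equal-tailed 68% interval: Gamma(13.2, 7.57) quantiles at 0.16 and 0.84.
Posterior mean ≈ 1.744, SD ≈ 0.480; a Normal approximation gives roughly [1.266, 2.221].
Exact: lower = 1.272; upper = 2.215.

[1.272, 2.215]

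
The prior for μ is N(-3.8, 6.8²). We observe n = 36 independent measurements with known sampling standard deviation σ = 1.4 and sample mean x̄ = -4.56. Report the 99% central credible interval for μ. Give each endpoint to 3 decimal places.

Posterior precision = 1/6.8² + 36/1.4² = 0.0216 + 18.3673 = 18.3890, so posterior SD = 0.2332.
Posterior mean = (-3.8/6.8² + 36·-4.56/1.4²) / 18.3890 = -4.5591.
Interval: -4.5591 ± 2.576 × 0.2332 → [-5.160, -3.958].

[-5.160, -3.958]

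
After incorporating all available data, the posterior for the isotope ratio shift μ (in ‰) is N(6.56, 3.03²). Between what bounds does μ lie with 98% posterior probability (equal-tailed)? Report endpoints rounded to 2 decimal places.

The posterior is symmetric, so the 98% equal-tailed interval is μ = 6.56 ± z·3.03 with z = 2.326.
Half-width: 2.326 × 3.03 = 7.05.
6.56 − 7.05 = -0.49; 6.56 + 7.05 = 13.61.

[-0.49, 13.61]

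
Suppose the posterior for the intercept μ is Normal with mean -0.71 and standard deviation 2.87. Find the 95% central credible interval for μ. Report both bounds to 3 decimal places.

The posterior is symmetric, so the 95% equal-tailed interval is μ = -0.71 ± z·2.87 with z = 1.960.
Half-width: 1.960 × 2.87 = 5.625.
-0.71 − 5.625 = -6.335; -0.71 + 5.625 = 4.915.

[-6.335, 4.915]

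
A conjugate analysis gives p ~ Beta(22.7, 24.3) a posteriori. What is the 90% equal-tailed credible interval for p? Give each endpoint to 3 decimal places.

Posterior: Beta(22.7, 24.3).
Equal-tailed 90% interval: the 0.05 and 0.95 quantiles of Beta(22.7, 24.3).
Posterior mean ≈ 0.483, SD ≈ 0.072; a Normal approximation gives roughly [0.364, 0.602].
Exact: F⁻¹(0.05) = 0.365; F⁻¹(0.95) = 0.602.

[0.365, 0.602]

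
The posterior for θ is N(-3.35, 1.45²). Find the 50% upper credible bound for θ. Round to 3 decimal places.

Need U with P(θ ≤ U) = 0.50: U = -3.35 + z_{0.5}·1.45.
z = 0.000; U = -3.35 + 0.000 × 1.45 = -3.350.

-3.350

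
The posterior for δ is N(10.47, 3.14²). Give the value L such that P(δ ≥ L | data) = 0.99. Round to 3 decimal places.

Need L with P(δ ≥ L) = 0.99: L = 10.47 − z_{0.01}·3.14.
z = 2.326; L = 10.47 − 2.326 × 3.14 = 3.165.

3.165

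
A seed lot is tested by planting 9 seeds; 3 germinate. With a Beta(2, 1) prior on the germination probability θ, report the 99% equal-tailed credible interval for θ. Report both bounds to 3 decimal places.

[0.114, 0.767]

Posterior: Beta(2+3, 1+6) = Beta(5, 7).
Equal-tailed 99% interval: the 0.005 and 0.995 quantiles of Beta(5, 7).
Posterior mean ≈ 0.417, SD ≈ 0.137; a Normal approximation gives roughly [0.064, 0.769].
Exact: F⁻¹(0.005) = 0.114; F⁻¹(0.995) = 0.767.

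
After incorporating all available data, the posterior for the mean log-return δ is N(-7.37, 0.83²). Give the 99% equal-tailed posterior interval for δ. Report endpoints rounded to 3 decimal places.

[-9.508, -5.232]

The posterior is symmetric, so the 99% equal-tailed interval is δ = -7.37 ± z·0.83 with z = 2.576.
Half-width: 2.576 × 0.83 = 2.138.
-7.37 − 2.138 = -9.508; -7.37 + 2.138 = -5.232.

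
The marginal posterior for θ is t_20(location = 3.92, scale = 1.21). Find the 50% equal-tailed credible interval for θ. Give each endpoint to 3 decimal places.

The t_20 distribution is symmetric; the 50% interval is 3.92 ± t·1.21 with t_{0.75,20} = 0.687.
Half-width: 0.687 × 1.21 = 0.831.
3.92 − 0.831 = 3.089; 3.92 + 0.831 = 4.751.

[3.089, 4.751]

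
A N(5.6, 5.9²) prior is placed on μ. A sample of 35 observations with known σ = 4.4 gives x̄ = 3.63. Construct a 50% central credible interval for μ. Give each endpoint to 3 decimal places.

[3.163, 4.159]

Posterior precision = 1/5.9² + 35/4.4² = 0.0287 + 1.8079 = 1.8366, so posterior SD = 0.7379.
Posterior mean = (5.6/5.9² + 35·3.63/4.4²) / 1.8366 = 3.6608.
Interval: 3.6608 ± 0.674 × 0.7379 → [3.163, 4.159].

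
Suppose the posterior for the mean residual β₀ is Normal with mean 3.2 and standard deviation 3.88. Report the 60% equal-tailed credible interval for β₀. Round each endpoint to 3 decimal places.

[-0.065, 6.465]

The posterior is symmetric, so the 60% equal-tailed interval is β₀ = 3.2 ± z·3.88 with z = 0.842.
Half-width: 0.842 × 3.88 = 3.265.
3.2 − 3.265 = -0.065; 3.2 + 3.265 = 6.465.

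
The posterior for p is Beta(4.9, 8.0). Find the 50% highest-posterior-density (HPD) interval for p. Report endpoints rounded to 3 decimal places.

[0.270, 0.452]

The posterior is unimodal and skewed, so the HPD interval has equal density at both endpoints and is the shortest 50% interval.
Solving f(0.270) = f(0.452) with F(0.452) − F(0.270) = 0.50 gives [0.270, 0.452].
For comparison, the equal-tailed interval is [0.285, 0.468]; the HPD is narrower and shifted toward the mode.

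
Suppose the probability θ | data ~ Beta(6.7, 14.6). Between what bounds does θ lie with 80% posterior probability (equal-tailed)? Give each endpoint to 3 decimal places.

[0.191, 0.446]

Posterior: Beta(6.7, 14.6).
Equal-tailed 80% interval: the 0.1 and 0.9 quantiles of Beta(6.7, 14.6).
Posterior mean ≈ 0.315, SD ≈ 0.098; a Normal approximation gives roughly [0.189, 0.441].
Exact: F⁻¹(0.1) = 0.191; F⁻¹(0.9) = 0.446.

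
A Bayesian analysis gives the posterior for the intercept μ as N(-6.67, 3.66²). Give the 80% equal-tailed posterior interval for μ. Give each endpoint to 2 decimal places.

[-11.36, -1.98]

The posterior is symmetric, so the 80% equal-tailed interval is μ = -6.67 ± z·3.66 with z = 1.282.
Half-width: 1.282 × 3.66 = 4.69.
-6.67 − 4.69 = -11.36; -6.67 + 4.69 = -1.98.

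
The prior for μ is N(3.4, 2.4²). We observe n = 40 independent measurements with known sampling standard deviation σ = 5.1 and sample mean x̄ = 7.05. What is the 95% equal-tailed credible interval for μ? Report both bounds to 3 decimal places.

Posterior precision = 1/2.4² + 40/5.1² = 0.1736 + 1.5379 = 1.7115, so posterior SD = 0.7644.
Posterior mean = (3.4/2.4² + 40·7.05/5.1²) / 1.7115 = 6.6797.
Interval: 6.6797 ± 1.960 × 0.7644 → [5.182, 8.178].

[5.182, 8.178]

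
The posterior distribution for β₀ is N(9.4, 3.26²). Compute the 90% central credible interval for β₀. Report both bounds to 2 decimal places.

The posterior is symmetric, so the 90% equal-tailed interval is β₀ = 9.4 ± z·3.26 with z = 1.645.
Half-width: 1.645 × 3.26 = 5.36.
9.4 − 5.36 = 4.04; 9.4 + 5.36 = 14.76.

[4.04, 14.76]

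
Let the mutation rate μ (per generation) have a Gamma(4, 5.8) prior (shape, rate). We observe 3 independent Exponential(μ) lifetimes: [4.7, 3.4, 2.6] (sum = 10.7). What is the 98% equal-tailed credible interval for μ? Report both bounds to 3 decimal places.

Posterior: Gamma(4+3, 5.8+10.7) = Gamma(7, 16.5) (shape, rate).
Equal-tailed 98% interval: Gamma(7, 16.5) quantiles at 0.01 and 0.99.
Posterior mean ≈ 0.424, SD ≈ 0.160; a Normal approximation gives roughly [0.051, 0.797].
Exact: lower = 0.141; upper = 0.883.

[0.141, 0.883]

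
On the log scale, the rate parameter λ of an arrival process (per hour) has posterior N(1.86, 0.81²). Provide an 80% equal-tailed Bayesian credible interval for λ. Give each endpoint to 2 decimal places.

[2.27, 18.14]

On the log scale the 80% interval is 1.86 ± 1.282 × 0.81 = [0.8219, 2.8981].
Exponentiate: [e^0.8219, e^2.8981] = [2.27, 18.14].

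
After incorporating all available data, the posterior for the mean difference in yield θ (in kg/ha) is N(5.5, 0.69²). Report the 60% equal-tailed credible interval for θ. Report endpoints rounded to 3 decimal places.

The posterior is symmetric, so the 60% equal-tailed interval is θ = 5.5 ± z·0.69 with z = 0.842.
Half-width: 0.842 × 0.69 = 0.581.
5.5 − 0.581 = 4.919; 5.5 + 0.581 = 6.081.

[4.919, 6.081]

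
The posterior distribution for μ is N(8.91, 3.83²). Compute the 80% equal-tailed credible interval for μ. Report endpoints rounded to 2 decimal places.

The posterior is symmetric, so the 80% equal-tailed interval is μ = 8.91 ± z·3.83 with z = 1.282.
Half-width: 1.282 × 3.83 = 4.91.
8.91 − 4.91 = 4.00; 8.91 + 4.91 = 13.82.

[4.00, 13.82]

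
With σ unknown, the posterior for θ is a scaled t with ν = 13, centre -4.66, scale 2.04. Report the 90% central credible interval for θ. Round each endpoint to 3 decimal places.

The t_13 distribution is symmetric; the 90% interval is -4.66 ± t·2.04 with t_{0.95,13} = 1.771.
Half-width: 1.771 × 2.04 = 3.613.
-4.66 − 3.613 = -8.273; -4.66 + 3.613 = -1.047.

[-8.273, -1.047]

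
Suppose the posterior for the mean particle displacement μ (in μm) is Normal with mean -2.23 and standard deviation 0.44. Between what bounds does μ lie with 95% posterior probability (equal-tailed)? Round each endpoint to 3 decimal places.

[-3.092, -1.368]

The posterior is symmetric, so the 95% equal-tailed interval is μ = -2.23 ± z·0.44 with z = 1.960.
Half-width: 1.960 × 0.44 = 0.862.
-2.23 − 0.862 = -3.092; -2.23 + 0.862 = -1.368.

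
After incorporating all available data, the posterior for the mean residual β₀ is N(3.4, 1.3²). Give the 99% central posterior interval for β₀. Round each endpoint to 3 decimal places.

[0.051, 6.749]

The posterior is symmetric, so the 99% equal-tailed interval is β₀ = 3.4 ± z·1.3 with z = 2.576.
Half-width: 2.576 × 1.3 = 3.349.
3.4 − 3.349 = 0.051; 3.4 + 3.349 = 6.749.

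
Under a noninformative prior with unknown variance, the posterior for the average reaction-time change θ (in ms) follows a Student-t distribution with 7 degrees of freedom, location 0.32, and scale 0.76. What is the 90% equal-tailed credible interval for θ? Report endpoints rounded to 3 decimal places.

The t_7 distribution is symmetric; the 90% interval is 0.32 ± t·0.76 with t_{0.95,7} = 1.895.
Half-width: 1.895 × 0.76 = 1.440.
0.32 − 1.440 = -1.120; 0.32 + 1.440 = 1.760.

[-1.120, 1.760]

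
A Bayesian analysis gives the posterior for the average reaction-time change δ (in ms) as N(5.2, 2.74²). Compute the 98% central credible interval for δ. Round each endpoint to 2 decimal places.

The posterior is symmetric, so the 98% equal-tailed interval is δ = 5.2 ± z·2.74 with z = 2.326.
Half-width: 2.326 × 2.74 = 6.37.
5.2 − 6.37 = -1.17; 5.2 + 6.37 = 11.57.

[-1.17, 11.57]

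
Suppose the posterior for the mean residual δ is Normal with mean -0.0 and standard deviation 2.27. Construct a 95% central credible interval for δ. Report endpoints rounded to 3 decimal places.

The posterior is symmetric, so the 95% equal-tailed interval is δ = -0.0 ± z·2.27 with z = 1.960.
Half-width: 1.960 × 2.27 = 4.449.
-0.0 − 4.449 = -4.449; -0.0 + 4.449 = 4.449.

[-4.449, 4.449]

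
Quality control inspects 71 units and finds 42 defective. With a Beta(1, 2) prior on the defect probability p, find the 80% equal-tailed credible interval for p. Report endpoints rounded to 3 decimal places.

Posterior: Beta(1+42, 2+29) = Beta(43, 31).
Equal-tailed 80% interval: the 0.1 and 0.9 quantiles of Beta(43, 31).
Posterior mean ≈ 0.581, SD ≈ 0.057; a Normal approximation gives roughly [0.508, 0.654].
Exact: F⁻¹(0.1) = 0.507; F⁻¹(0.9) = 0.654.

[0.507, 0.654]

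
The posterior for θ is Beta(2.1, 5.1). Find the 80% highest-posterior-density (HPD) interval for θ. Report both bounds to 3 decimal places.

[0.059, 0.456]

The posterior is unimodal and skewed, so the HPD interval has equal density at both endpoints and is the shortest 80% interval.
Solving f(0.059) = f(0.456) with F(0.456) − F(0.059) = 0.80 gives [0.059, 0.456].
For comparison, the equal-tailed interval is [0.099, 0.514]; the HPD is narrower and shifted toward the mode.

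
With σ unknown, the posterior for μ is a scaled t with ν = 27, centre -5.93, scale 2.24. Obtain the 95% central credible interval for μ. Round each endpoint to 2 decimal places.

[-10.53, -1.33]

The t_27 distribution is symmetric; the 95% interval is -5.93 ± t·2.24 with t_{0.975,27} = 2.052.
Half-width: 2.052 × 2.24 = 4.60.
-5.93 − 4.60 = -10.53; -5.93 + 4.60 = -1.33.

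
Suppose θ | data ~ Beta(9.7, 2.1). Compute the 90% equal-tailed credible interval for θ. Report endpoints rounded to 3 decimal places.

[0.619, 0.962]

Posterior: Beta(9.7, 2.1).
Equal-tailed 90% interval: the 0.05 and 0.95 quantiles of Beta(9.7, 2.1).
Posterior mean ≈ 0.822, SD ≈ 0.107; a Normal approximation gives roughly [0.646, 0.998].
Exact: F⁻¹(0.05) = 0.619; F⁻¹(0.95) = 0.962.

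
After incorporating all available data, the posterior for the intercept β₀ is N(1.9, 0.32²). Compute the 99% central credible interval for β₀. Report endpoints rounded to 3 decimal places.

[1.076, 2.724]

The posterior is symmetric, so the 99% equal-tailed interval is β₀ = 1.9 ± z·0.32 with z = 2.576.
Half-width: 2.576 × 0.32 = 0.824.
1.9 − 0.824 = 1.076; 1.9 + 0.824 = 2.724.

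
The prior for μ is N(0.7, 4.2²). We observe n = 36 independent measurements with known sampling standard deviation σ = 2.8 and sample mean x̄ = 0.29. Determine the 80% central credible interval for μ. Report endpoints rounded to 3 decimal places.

Posterior precision = 1/4.2² + 36/2.8² = 0.0567 + 4.5918 = 4.6485, so posterior SD = 0.4638.
Posterior mean = (0.7/4.2² + 36·0.29/2.8²) / 4.6485 = 0.2950.
Interval: 0.2950 ± 1.282 × 0.4638 → [-0.299, 0.889].

[-0.299, 0.889]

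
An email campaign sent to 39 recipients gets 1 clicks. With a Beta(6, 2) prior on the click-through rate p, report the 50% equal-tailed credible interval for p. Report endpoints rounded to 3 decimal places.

Posterior: Beta(6+1, 2+38) = Beta(7, 40).
Equal-tailed 50% interval: the 0.25 and 0.75 quantiles of Beta(7, 40).
Posterior mean ≈ 0.149, SD ≈ 0.051; a Normal approximation gives roughly [0.114, 0.184].
Exact: F⁻¹(0.25) = 0.112; F⁻¹(0.75) = 0.181.

[0.112, 0.181]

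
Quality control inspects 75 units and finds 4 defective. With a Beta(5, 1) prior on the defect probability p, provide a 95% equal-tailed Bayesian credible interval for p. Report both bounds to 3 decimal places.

Posterior: Beta(5+4, 1+71) = Beta(9, 72).
Equal-tailed 95% interval: the 0.025 and 0.975 quantiles of Beta(9, 72).
Posterior mean ≈ 0.111, SD ≈ 0.035; a Normal approximation gives roughly [0.043, 0.179].
Exact: F⁻¹(0.025) = 0.053; F⁻¹(0.975) = 0.188.

[0.053, 0.188]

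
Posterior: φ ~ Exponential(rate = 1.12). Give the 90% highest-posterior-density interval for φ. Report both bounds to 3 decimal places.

The exponential density is strictly decreasing on [0, ∞), so the HPD interval is anchored at 0: [0, q] with P(φ ≤ q) = 0.90.
q = −ln(1 − 0.90) / 1.12 = 2.3026 / 1.12 = 2.056.

[0.000, 2.056]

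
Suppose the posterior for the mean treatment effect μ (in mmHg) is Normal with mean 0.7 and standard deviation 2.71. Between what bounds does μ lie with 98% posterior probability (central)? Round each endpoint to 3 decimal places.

The posterior is symmetric, so the 98% equal-tailed interval is μ = 0.7 ± z·2.71 with z = 2.326.
Half-width: 2.326 × 2.71 = 6.304.
0.7 − 6.304 = -5.604; 0.7 + 6.304 = 7.004.

[-5.604, 7.004]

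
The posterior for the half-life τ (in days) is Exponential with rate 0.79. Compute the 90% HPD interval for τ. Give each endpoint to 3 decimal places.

[0.000, 2.915]

The exponential density is strictly decreasing on [0, ∞), so the HPD interval is anchored at 0: [0, q] with P(τ ≤ q) = 0.90.
q = −ln(1 − 0.90) / 0.79 = 2.3026 / 0.79 = 2.915.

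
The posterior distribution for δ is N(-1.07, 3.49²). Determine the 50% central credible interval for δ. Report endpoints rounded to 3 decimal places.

[-3.424, 1.284]

The posterior is symmetric, so the 50% equal-tailed interval is δ = -1.07 ± z·3.49 with z = 0.674.
Half-width: 0.674 × 3.49 = 2.354.
-1.07 − 2.354 = -3.424; -1.07 + 2.354 = 1.284.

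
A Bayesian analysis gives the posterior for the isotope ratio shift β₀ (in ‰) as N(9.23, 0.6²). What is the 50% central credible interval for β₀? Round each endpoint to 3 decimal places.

The posterior is symmetric, so the 50% equal-tailed interval is β₀ = 9.23 ± z·0.6 with z = 0.674.
Half-width: 0.674 × 0.6 = 0.405.
9.23 − 0.405 = 8.825; 9.23 + 0.405 = 9.635.

[8.825, 9.635]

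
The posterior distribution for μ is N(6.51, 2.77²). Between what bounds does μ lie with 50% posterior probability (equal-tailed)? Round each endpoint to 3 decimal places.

The posterior is symmetric, so the 50% equal-tailed interval is μ = 6.51 ± z·2.77 with z = 0.674.
Half-width: 0.674 × 2.77 = 1.868.
6.51 − 1.868 = 4.642; 6.51 + 1.868 = 8.378.

[4.642, 8.378]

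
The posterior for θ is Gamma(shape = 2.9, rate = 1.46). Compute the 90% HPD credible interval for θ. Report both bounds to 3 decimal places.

The posterior is unimodal and skewed, so the HPD interval has equal density at both endpoints and is the shortest 90% interval.
Solving f(0.272) = f(3.650) with F(3.650) − F(0.272) = 0.90 gives [0.272, 3.650].
For comparison, the equal-tailed interval is [0.525, 4.209]; the HPD is narrower and shifted toward the mode.

[0.272, 3.650]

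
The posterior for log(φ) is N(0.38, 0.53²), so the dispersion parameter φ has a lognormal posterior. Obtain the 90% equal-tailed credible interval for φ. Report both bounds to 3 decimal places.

[0.612, 3.497]

On the log scale the 90% interval is 0.38 ± 1.645 × 0.53 = [-0.4918, 1.2518].
Exponentiate: [e^-0.4918, e^1.2518] = [0.612, 3.497].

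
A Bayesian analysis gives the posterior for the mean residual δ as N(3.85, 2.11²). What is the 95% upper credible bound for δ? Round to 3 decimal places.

Need U with P(δ ≤ U) = 0.95: U = 3.85 + z_{0.05}·2.11.
z = 1.645; U = 3.85 + 1.645 × 2.11 = 7.321.

7.321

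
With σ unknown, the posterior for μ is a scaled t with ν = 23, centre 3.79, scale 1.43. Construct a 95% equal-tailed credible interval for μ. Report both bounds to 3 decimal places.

The t_23 distribution is symmetric; the 95% interval is 3.79 ± t·1.43 with t_{0.975,23} = 2.069.
Half-width: 2.069 × 1.43 = 2.958.
3.79 − 2.958 = 0.832; 3.79 + 2.958 = 6.748.

[0.832, 6.748]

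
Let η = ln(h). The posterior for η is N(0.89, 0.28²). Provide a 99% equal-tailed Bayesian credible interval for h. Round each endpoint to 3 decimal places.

[1.184, 5.009]

On the log scale the 99% interval is 0.89 ± 2.576 × 0.28 = [0.1688, 1.6112].
Exponentiate: [e^0.1688, e^1.6112] = [1.184, 5.009].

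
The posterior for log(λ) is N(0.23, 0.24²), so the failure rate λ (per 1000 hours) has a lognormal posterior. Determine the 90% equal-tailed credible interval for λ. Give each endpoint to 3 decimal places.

On the log scale the 90% interval is 0.23 ± 1.645 × 0.24 = [-0.1648, 0.6248].
Exponentiate: [e^-0.1648, e^0.6248] = [0.848, 1.868].

[0.848, 1.868]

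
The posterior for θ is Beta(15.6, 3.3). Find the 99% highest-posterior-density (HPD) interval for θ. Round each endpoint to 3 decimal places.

The posterior is unimodal and skewed, so the HPD interval has equal density at both endpoints and is the shortest 99% interval.
Solving f(0.582) = f(0.985) with F(0.985) − F(0.582) = 0.99 gives [0.582, 0.985].
For comparison, the equal-tailed interval is [0.556, 0.975]; the HPD is narrower and shifted toward the mode.

[0.582, 0.985]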